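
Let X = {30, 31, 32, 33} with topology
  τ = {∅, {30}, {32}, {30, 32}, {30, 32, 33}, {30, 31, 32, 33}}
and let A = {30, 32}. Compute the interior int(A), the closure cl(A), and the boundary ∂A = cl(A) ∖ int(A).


int(A) = {30, 32}, cl(A) = {30, 31, 32, 33}, ∂A = {31, 33}.

Closed sets in (X, τ) are complements of opens:
  closed(X, τ) = {∅, {31}, {31, 33}, {30, 31, 33}, {31, 32, 33}, {30, 31, 32, 33}}.
int(A) = ⋃ {U ∈ τ : U ⊆ A}. Opens contained in A: ∅, {30}, {32}, {30, 32}.
Taking the union of these: int(A) = {30, 32}.
cl(A) = ⋂ {C closed : A ⊆ C}. Closed sets containing A: {30, 31, 32, 33}.
Intersecting these: cl(A) = {30, 31, 32, 33}.
∂A = cl(A) ∖ int(A) = {30, 31, 32, 33} ∖ {30, 32} = {31, 33}.


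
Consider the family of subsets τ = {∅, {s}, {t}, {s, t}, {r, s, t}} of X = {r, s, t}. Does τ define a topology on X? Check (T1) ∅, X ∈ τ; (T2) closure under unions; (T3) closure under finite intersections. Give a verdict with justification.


τ IS a topology on X.

Axiom (T1): ∅ ∈ τ? Yes; X ∈ τ? Yes.
Axiom (T2/T3): check pairwise unions and intersections of members of τ.
All pairwise intersections and unions checked — each lies in τ. Therefore τ satisfies (T1), (T2), (T3): it IS a topology on X.


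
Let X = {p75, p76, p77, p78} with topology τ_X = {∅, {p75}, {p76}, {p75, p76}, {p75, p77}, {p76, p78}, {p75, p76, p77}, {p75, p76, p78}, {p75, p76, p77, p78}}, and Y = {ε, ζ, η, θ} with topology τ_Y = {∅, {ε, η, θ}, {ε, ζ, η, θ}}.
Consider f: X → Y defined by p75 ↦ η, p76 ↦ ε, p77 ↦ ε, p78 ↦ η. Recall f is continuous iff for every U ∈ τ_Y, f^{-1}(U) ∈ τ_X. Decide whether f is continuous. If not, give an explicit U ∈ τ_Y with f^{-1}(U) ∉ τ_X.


f IS continuous.

Compute f^{-1}(U) for each U ∈ τ_Y:
  U = ∅: f^{-1}(U) = ∅ ∈ τ_X ✓.
  U = {ε, η, θ}: f^{-1}(U) = {p75, p76, p77, p78} ∈ τ_X ✓.
  U = {ε, ζ, η, θ}: f^{-1}(U) = {p75, p76, p77, p78} ∈ τ_X ✓.
Every preimage lies in τ_X, so f IS continuous.


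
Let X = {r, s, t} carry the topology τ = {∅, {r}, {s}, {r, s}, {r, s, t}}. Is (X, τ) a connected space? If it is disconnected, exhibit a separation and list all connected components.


(X, τ) is connected.

Find clopen sets (U ∈ τ with X ∖ U ∈ τ):
  U = ∅, X ∖ U = {r, s, t} — both open, so U is clopen.
  U = {r, s, t}, X ∖ U = ∅ — both open, so U is clopen.
Only trivial clopens (∅ and X) exist, so (X, τ) is connected.
Compute connected components by grouping points that agree on all clopens:
  component: {r, s, t}


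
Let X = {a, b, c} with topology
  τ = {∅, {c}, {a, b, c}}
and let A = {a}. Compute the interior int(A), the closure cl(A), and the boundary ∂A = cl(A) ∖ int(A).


int(A) = ∅, cl(A) = {a, b}, ∂A = {a, b}.

Closed sets in (X, τ) are complements of opens:
  closed(X, τ) = {∅, {a, b}, {a, b, c}}.
int(A) = ⋃ {U ∈ τ : U ⊆ A}. Opens contained in A: ∅.
Taking the union of these: int(A) = ∅.
cl(A) = ⋂ {C closed : A ⊆ C}. Closed sets containing A: {a, b}, {a, b, c}.
Intersecting these: cl(A) = {a, b}.
∂A = cl(A) ∖ int(A) = {a, b} ∖ ∅ = {a, b}.


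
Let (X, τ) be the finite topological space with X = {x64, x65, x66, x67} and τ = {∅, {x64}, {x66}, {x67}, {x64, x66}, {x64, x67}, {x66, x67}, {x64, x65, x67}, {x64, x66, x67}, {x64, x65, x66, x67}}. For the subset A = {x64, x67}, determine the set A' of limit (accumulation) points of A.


A' = {x65}

For each x ∈ X, list the open sets U ∈ τ with x ∈ U, then check whether U ∩ (A ∖ {x}) ≠ ∅ for every such U.
  x = x64: open {x64} ∋ x has {x64} ∩ (A ∖ {x64}) = ∅, so x is NOT a limit point.
  x = x65: opens ∋ x are {x64, x65, x67}, {x64, x65, x66, x67}; each meets A ∖ {x65}, so x IS a limit point.
  x = x66: open {x66} ∋ x has {x66} ∩ (A ∖ {x66}) = ∅, so x is NOT a limit point.
  x = x67: open {x67} ∋ x has {x67} ∩ (A ∖ {x67}) = ∅, so x is NOT a limit point.
Collecting: A' = {x65}.


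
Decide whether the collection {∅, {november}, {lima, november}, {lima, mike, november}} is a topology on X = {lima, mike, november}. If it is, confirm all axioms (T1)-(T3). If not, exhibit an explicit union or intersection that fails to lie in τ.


τ IS a topology on X.

Axiom (T1): ∅ ∈ τ? Yes; X ∈ τ? Yes.
Axiom (T2/T3): check pairwise unions and intersections of members of τ.
All pairwise intersections and unions checked — each lies in τ. Therefore τ satisfies (T1), (T2), (T3): it IS a topology on X.


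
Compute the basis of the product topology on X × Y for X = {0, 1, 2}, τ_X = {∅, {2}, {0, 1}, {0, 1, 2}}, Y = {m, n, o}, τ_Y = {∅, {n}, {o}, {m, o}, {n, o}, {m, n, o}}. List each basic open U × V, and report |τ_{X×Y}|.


Basis B = {∅ × ∅, {2} × {n}, {2} × {o}, {0, 1} × {n}, {0, 1} × {o}, {2} × {m, o}, {2} × {n, o}, {0, 1, 2} × {n}, {0, 1, 2} × {o}, {2} × {m, n, o}, {0, 1} × {m, o}, {0, 1} × {n, o}, {0, 1} × {m, n, o}, {0, 1, 2} × {m, o}, {0, 1, 2} × {n, o}, {0, 1, 2} × {m, n, o}}; |τ_{X×Y}| = 36.

Enumerate products U × V with U ∈ τ_X, V ∈ τ_Y (deduplicated):
  ∅ × ∅ = {} (∅)
  {2} × {n} = {(2,n)}
  {2} × {o} = {(2,o)}
  {0, 1} × {n} = {(0,n), (1,n)}
  {0, 1} × {o} = {(0,o), (1,o)}
  {2} × {m, o} = {(2,m), (2,o)}
  {2} × {n, o} = {(2,n), (2,o)}
  {0, 1, 2} × {n} = {(0,n), (1,n), (2,n)}
  {0, 1, 2} × {o} = {(0,o), (1,o), (2,o)}
  {2} × {m, n, o} = {(2,m), (2,n), (2,o)}
  {0, 1} × {m, o} = {(0,m), (0,o), (1,m), (1,o)}
  {0, 1} × {n, o} = {(0,n), (0,o), (1,n), (1,o)}
  {0, 1} × {m, n, o} = {(0,m), (0,n), (0,o), (1,m), (1,n), (1,o)}
  {0, 1, 2} × {m, o} = {(0,m), (0,o), (1,m), (1,o), (2,m), (2,o)}
  {0, 1, 2} × {n, o} = {(0,n), (0,o), (1,n), (1,o), (2,n), (2,o)}
  {0, 1, 2} × {m, n, o} = {(0,m), (0,n), (0,o), (1,m), (1,n), (1,o), (2,m), (2,n), (2,o)}
These 16 distinct sets form the basis B.
Close under arbitrary unions to get τ_{X×Y}; counting gives |τ_{X×Y}| = 36.


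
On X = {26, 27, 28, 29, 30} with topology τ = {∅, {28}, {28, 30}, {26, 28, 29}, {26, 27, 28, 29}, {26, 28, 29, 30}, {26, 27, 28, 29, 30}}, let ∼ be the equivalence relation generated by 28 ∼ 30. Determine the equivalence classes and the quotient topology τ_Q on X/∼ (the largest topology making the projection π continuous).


X/∼ = {[26], [27], [28=30], [29]}; |τ_Q| = 4.

Equivalence classes: [26], [27], [28=30], [29].
Quotient map π: X → X/∼ sends 26 ↦ [26], 27 ↦ [27], 28 ↦ [28=30], 29 ↦ [29], 30 ↦ [28=30].
For each subset V ⊆ X/∼, compute π^{-1}(V) ⊆ X and check whether π^{-1}(V) ∈ τ. V is open in τ_Q iff π^{-1}(V) ∈ τ.
  V = {}: π^{-1}(V) = ∅ ∈ τ ✓.
  V = {[26]}: π^{-1}(V) = {26} ∉ τ ✗.
  V = {[27]}: π^{-1}(V) = {27} ∉ τ ✗.
  V = {[26], [27]}: π^{-1}(V) = {26, 27} ∉ τ ✗.
  V = {[28=30]}: π^{-1}(V) = {28, 30} ∈ τ ✓.
  V = {[26], [28=30]}: π^{-1}(V) = {26, 28, 30} ∉ τ ✗.
  V = {[27], [28=30]}: π^{-1}(V) = {27, 28, 30} ∉ τ ✗.
  V = {[26], [27], [28=30]}: π^{-1}(V) = {26, 27, 28, 30} ∉ τ ✗.
  V = {[29]}: π^{-1}(V) = {29} ∉ τ ✗.
  V = {[26], [29]}: π^{-1}(V) = {26, 29} ∉ τ ✗.
  V = {[27], [29]}: π^{-1}(V) = {27, 29} ∉ τ ✗.
  V = {[26], [27], [29]}: π^{-1}(V) = {26, 27, 29} ∉ τ ✗.
  V = {[28=30], [29]}: π^{-1}(V) = {28, 29, 30} ∉ τ ✗.
  V = {[26], [28=30], [29]}: π^{-1}(V) = {26, 28, 29, 30} ∈ τ ✓.
  V = {[27], [28=30], [29]}: π^{-1}(V) = {27, 28, 29, 30} ∉ τ ✗.
  V = {[26], [27], [28=30], [29]}: π^{-1}(V) = {26, 27, 28, 29, 30} ∈ τ ✓.
Open sets in the quotient: τ_Q = {{}, {[28=30]}, {[26], [28=30], [29]}, {[26], [27], [28=30], [29]}} (4 elements).


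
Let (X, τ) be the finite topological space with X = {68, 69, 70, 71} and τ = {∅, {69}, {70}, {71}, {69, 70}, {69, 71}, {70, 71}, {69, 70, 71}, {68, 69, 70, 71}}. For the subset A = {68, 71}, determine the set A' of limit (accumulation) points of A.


A' = {68}

For each x ∈ X, list the open sets U ∈ τ with x ∈ U, then check whether U ∩ (A ∖ {x}) ≠ ∅ for every such U.
  x = 68: opens ∋ x are {68, 69, 70, 71}; each meets A ∖ {68}, so x IS a limit point.
  x = 69: open {69} ∋ x has {69} ∩ (A ∖ {69}) = ∅, so x is NOT a limit point.
  x = 70: open {70} ∋ x has {70} ∩ (A ∖ {70}) = ∅, so x is NOT a limit point.
  x = 71: open {71} ∋ x has {71} ∩ (A ∖ {71}) = ∅, so x is NOT a limit point.
Collecting: A' = {68}.


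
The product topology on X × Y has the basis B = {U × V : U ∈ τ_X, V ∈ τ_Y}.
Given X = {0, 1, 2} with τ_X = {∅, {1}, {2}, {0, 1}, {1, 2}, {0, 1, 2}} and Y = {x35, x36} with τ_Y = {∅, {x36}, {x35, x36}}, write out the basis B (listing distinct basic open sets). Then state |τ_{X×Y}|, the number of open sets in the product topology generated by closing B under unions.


Basis B = {∅ × ∅, {1} × {x36}, {2} × {x36}, {0, 1} × {x36}, {1} × {x35, x36}, {1, 2} × {x36}, {2} × {x35, x36}, {0, 1, 2} × {x36}, {0, 1} × {x35, x36}, {1, 2} × {x35, x36}, {0, 1, 2} × {x35, x36}}; |τ_{X×Y}| = 18.

Enumerate products U × V with U ∈ τ_X, V ∈ τ_Y (deduplicated):
  ∅ × ∅ = {} (∅)
  {1} × {x36} = {(1,x36)}
  {2} × {x36} = {(2,x36)}
  {0, 1} × {x36} = {(0,x36), (1,x36)}
  {1} × {x35, x36} = {(1,x35), (1,x36)}
  {1, 2} × {x36} = {(1,x36), (2,x36)}
  {2} × {x35, x36} = {(2,x35), (2,x36)}
  {0, 1, 2} × {x36} = {(0,x36), (1,x36), (2,x36)}
  {0, 1} × {x35, x36} = {(0,x35), (0,x36), (1,x35), (1,x36)}
  {1, 2} × {x35, x36} = {(1,x35), (1,x36), (2,x35), (2,x36)}
  {0, 1, 2} × {x35, x36} = {(0,x35), (0,x36), (1,x35), (1,x36), (2,x35), (2,x36)}
These 11 distinct sets form the basis B.
Close under arbitrary unions to get τ_{X×Y}; counting gives |τ_{X×Y}| = 18.


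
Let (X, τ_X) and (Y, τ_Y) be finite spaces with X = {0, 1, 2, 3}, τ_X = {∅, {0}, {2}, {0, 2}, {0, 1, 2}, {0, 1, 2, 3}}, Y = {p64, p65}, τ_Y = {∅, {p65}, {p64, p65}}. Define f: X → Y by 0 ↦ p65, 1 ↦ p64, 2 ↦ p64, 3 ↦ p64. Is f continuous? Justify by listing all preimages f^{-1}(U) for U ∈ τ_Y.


f IS continuous.

Compute f^{-1}(U) for each U ∈ τ_Y:
  U = ∅: f^{-1}(U) = ∅ ∈ τ_X ✓.
  U = {p65}: f^{-1}(U) = {0} ∈ τ_X ✓.
  U = {p64, p65}: f^{-1}(U) = {0, 1, 2, 3} ∈ τ_X ✓.
Every preimage lies in τ_X, so f IS continuous.


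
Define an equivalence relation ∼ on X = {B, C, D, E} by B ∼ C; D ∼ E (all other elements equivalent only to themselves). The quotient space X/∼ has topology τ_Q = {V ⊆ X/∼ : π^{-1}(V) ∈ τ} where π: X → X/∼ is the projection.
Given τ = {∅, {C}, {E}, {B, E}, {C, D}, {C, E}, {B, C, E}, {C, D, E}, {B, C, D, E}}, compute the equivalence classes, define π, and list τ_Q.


X/∼ = {[B=C], [D=E]}; |τ_Q| = 2.

Equivalence classes: [B=C], [D=E].
Quotient map π: X → X/∼ sends B ↦ [B=C], C ↦ [B=C], D ↦ [D=E], E ↦ [D=E].
For each subset V ⊆ X/∼, compute π^{-1}(V) ⊆ X and check whether π^{-1}(V) ∈ τ. V is open in τ_Q iff π^{-1}(V) ∈ τ.
  V = {}: π^{-1}(V) = ∅ ∈ τ ✓.
  V = {[B=C]}: π^{-1}(V) = {B, C} ∉ τ ✗.
  V = {[D=E]}: π^{-1}(V) = {D, E} ∉ τ ✗.
  V = {[B=C], [D=E]}: π^{-1}(V) = {B, C, D, E} ∈ τ ✓.
Open sets in the quotient: τ_Q = {{}, {[B=C], [D=E]}} (2 elements).


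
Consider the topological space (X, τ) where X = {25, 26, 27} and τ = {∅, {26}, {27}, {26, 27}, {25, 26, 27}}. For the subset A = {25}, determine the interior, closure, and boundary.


int(A) = ∅, cl(A) = {25}, ∂A = {25}.

Closed sets in (X, τ) are complements of opens:
  closed(X, τ) = {∅, {25}, {25, 26}, {25, 27}, {25, 26, 27}}.
int(A) = ⋃ {U ∈ τ : U ⊆ A}. Opens contained in A: ∅.
Taking the union of these: int(A) = ∅.
cl(A) = ⋂ {C closed : A ⊆ C}. Closed sets containing A: {25}, {25, 26}, {25, 27}, {25, 26, 27}.
Intersecting these: cl(A) = {25}.
∂A = cl(A) ∖ int(A) = {25} ∖ ∅ = {25}.


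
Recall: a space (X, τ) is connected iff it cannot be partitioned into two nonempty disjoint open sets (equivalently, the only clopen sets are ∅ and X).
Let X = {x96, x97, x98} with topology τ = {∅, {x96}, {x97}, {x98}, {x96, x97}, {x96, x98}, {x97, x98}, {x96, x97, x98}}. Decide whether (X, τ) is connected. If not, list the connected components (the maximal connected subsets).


(X, τ) is disconnected; components = [{x96}, {x97}, {x98}].

Find clopen sets (U ∈ τ with X ∖ U ∈ τ):
  U = ∅, X ∖ U = {x96, x97, x98} — both open, so U is clopen.
  U = {x96}, X ∖ U = {x97, x98} — both open, so U is clopen.
  U = {x97}, X ∖ U = {x96, x98} — both open, so U is clopen.
  U = {x98}, X ∖ U = {x96, x97} — both open, so U is clopen.
  U = {x96, x97}, X ∖ U = {x98} — both open, so U is clopen.
  U = {x96, x98}, X ∖ U = {x97} — both open, so U is clopen.
  U = {x97, x98}, X ∖ U = {x96} — both open, so U is clopen.
  U = {x96, x97, x98}, X ∖ U = ∅ — both open, so U is clopen.
Nontrivial clopen(s) exist: e.g. {x96}. So (X, τ) is disconnected.
Compute connected components by grouping points that agree on all clopens:
  component: {x96}
  component: {x97}
  component: {x98}


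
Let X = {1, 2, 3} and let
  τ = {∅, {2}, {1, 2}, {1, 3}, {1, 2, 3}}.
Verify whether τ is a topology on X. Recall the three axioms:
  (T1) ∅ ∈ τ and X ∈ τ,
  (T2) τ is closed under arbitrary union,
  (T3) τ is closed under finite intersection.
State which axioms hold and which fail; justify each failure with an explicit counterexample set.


τ is NOT a topology on X.

Axiom (T1): ∅ ∈ τ? Yes; X ∈ τ? Yes.
Axiom (T2/T3): check pairwise unions and intersections of members of τ.
Counterexample for (T3): {1, 2} ∩ {1, 3} = {1} ∉ τ. Therefore τ is NOT a topology.


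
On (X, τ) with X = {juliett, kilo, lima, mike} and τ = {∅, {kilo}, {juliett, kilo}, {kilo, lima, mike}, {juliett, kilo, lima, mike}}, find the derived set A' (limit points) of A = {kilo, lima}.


A' = {juliett, lima, mike}

For each x ∈ X, list the open sets U ∈ τ with x ∈ U, then check whether U ∩ (A ∖ {x}) ≠ ∅ for every such U.
  x = juliett: opens ∋ x are {juliett, kilo}, {juliett, kilo, lima, mike}; each meets A ∖ {juliett}, so x IS a limit point.
  x = kilo: open {kilo} ∋ x has {kilo} ∩ (A ∖ {kilo}) = ∅, so x is NOT a limit point.
  x = lima: opens ∋ x are {kilo, lima, mike}, {juliett, kilo, lima, mike}; each meets A ∖ {lima}, so x IS a limit point.
  x = mike: opens ∋ x are {kilo, lima, mike}, {juliett, kilo, lima, mike}; each meets A ∖ {mike}, so x IS a limit point.
Collecting: A' = {juliett, lima, mike}.


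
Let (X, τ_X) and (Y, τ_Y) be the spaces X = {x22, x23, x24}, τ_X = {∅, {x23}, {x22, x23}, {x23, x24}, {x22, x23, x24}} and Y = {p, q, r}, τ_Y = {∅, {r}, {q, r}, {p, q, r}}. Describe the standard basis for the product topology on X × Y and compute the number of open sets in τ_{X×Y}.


Basis B = {∅ × ∅, {x23} × {r}, {x22, x23} × {r}, {x23} × {q, r}, {x23, x24} × {r}, {x22, x23, x24} × {r}, {x23} × {p, q, r}, {x22, x23} × {q, r}, {x23, x24} × {q, r}, {x22, x23} × {p, q, r}, {x22, x23, x24} × {q, r}, {x23, x24} × {p, q, r}, {x22, x23, x24} × {p, q, r}}; |τ_{X×Y}| = 30.

Enumerate products U × V with U ∈ τ_X, V ∈ τ_Y (deduplicated):
  ∅ × ∅ = {} (∅)
  {x23} × {r} = {(x23,r)}
  {x22, x23} × {r} = {(x22,r), (x23,r)}
  {x23} × {q, r} = {(x23,q), (x23,r)}
  {x23, x24} × {r} = {(x23,r), (x24,r)}
  {x22, x23, x24} × {r} = {(x22,r), (x23,r), (x24,r)}
  {x23} × {p, q, r} = {(x23,p), (x23,q), (x23,r)}
  {x22, x23} × {q, r} = {(x22,q), (x22,r), (x23,q), (x23,r)}
  {x23, x24} × {q, r} = {(x23,q), (x23,r), (x24,q), (x24,r)}
  {x22, x23} × {p, q, r} = {(x22,p), (x22,q), (x22,r), (x23,p), (x23,q), (x23,r)}
  {x22, x23, x24} × {q, r} = {(x22,q), (x22,r), (x23,q), (x23,r), (x24,q), (x24,r)}
  {x23, x24} × {p, q, r} = {(x23,p), (x23,q), (x23,r), (x24,p), (x24,q), (x24,r)}
  {x22, x23, x24} × {p, q, r} = {(x22,p), (x22,q), (x22,r), (x23,p), (x23,q), (x23,r), (x24,p), (x24,q), (x24,r)}
These 13 distinct sets form the basis B.
Close under arbitrary unions to get τ_{X×Y}; counting gives |τ_{X×Y}| = 30.


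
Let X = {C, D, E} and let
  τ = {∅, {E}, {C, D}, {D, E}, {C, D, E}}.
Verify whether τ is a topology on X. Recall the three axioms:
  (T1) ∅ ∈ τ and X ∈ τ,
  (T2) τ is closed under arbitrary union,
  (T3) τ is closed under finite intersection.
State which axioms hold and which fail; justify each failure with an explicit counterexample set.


τ is NOT a topology on X.

Axiom (T1): ∅ ∈ τ? Yes; X ∈ τ? Yes.
Axiom (T2/T3): check pairwise unions and intersections of members of τ.
Counterexample for (T3): {C, D} ∩ {D, E} = {D} ∉ τ. Therefore τ is NOT a topology.


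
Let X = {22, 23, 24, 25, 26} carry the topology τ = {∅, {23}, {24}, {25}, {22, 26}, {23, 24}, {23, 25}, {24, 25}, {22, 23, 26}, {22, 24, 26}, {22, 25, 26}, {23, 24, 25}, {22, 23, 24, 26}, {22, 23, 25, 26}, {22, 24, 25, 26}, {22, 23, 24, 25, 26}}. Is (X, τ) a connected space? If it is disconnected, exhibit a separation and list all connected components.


(X, τ) is disconnected; components = [{23}, {24}, {25}, {22, 26}].

Find clopen sets (U ∈ τ with X ∖ U ∈ τ):
  U = ∅, X ∖ U = {22, 23, 24, 25, 26} — both open, so U is clopen.
  U = {23}, X ∖ U = {22, 24, 25, 26} — both open, so U is clopen.
  U = {24}, X ∖ U = {22, 23, 25, 26} — both open, so U is clopen.
  U = {25}, X ∖ U = {22, 23, 24, 26} — both open, so U is clopen.
  U = {22, 26}, X ∖ U = {23, 24, 25} — both open, so U is clopen.
  U = {23, 24}, X ∖ U = {22, 25, 26} — both open, so U is clopen.
  U = {23, 25}, X ∖ U = {22, 24, 26} — both open, so U is clopen.
  U = {24, 25}, X ∖ U = {22, 23, 26} — both open, so U is clopen.
  U = {22, 23, 26}, X ∖ U = {24, 25} — both open, so U is clopen.
  U = {22, 24, 26}, X ∖ U = {23, 25} — both open, so U is clopen.
  U = {22, 25, 26}, X ∖ U = {23, 24} — both open, so U is clopen.
  U = {23, 24, 25}, X ∖ U = {22, 26} — both open, so U is clopen.
  U = {22, 23, 24, 26}, X ∖ U = {25} — both open, so U is clopen.
  U = {22, 23, 25, 26}, X ∖ U = {24} — both open, so U is clopen.
  U = {22, 24, 25, 26}, X ∖ U = {23} — both open, so U is clopen.
  U = {22, 23, 24, 25, 26}, X ∖ U = ∅ — both open, so U is clopen.
Nontrivial clopen(s) exist: e.g. {22, 23, 24, 26}. So (X, τ) is disconnected.
Compute connected components by grouping points that agree on all clopens:
  component: {23}
  component: {24}
  component: {25}
  component: {22, 26}


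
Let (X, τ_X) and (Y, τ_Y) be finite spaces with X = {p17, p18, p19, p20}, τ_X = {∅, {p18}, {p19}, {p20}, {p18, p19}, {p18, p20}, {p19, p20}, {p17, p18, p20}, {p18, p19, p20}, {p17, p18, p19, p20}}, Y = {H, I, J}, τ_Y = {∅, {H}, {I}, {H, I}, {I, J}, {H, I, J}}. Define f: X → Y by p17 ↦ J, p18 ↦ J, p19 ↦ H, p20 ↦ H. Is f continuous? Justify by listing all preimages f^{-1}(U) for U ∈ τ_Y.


f is NOT continuous.

Compute f^{-1}(U) for each U ∈ τ_Y:
  U = ∅: f^{-1}(U) = ∅ ∈ τ_X ✓.
  U = {H}: f^{-1}(U) = {p19, p20} ∈ τ_X ✓.
  U = {I}: f^{-1}(U) = ∅ ∈ τ_X ✓.
  U = {H, I}: f^{-1}(U) = {p19, p20} ∈ τ_X ✓.
  U = {I, J}: f^{-1}(U) = {p17, p18} ∉ τ_X ✗.
  U = {H, I, J}: f^{-1}(U) = {p17, p18, p19, p20} ∈ τ_X ✓.
Found U = {I, J} with f^{-1}(U) = {p17, p18} not in τ_X. Therefore f is NOT continuous.


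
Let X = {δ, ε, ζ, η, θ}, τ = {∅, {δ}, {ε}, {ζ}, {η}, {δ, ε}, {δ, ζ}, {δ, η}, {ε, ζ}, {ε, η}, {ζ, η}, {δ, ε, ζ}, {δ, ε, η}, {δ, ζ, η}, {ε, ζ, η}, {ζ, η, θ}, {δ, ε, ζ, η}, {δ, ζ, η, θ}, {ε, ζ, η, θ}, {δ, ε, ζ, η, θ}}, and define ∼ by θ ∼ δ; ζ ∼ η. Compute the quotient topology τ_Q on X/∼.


X/∼ = {[δ=θ], [ε], [ζ=η]}; |τ_Q| = 6.

Equivalence classes: [δ=θ], [ε], [ζ=η].
Quotient map π: X → X/∼ sends δ ↦ [δ=θ], ε ↦ [ε], ζ ↦ [ζ=η], η ↦ [ζ=η], θ ↦ [δ=θ].
For each subset V ⊆ X/∼, compute π^{-1}(V) ⊆ X and check whether π^{-1}(V) ∈ τ. V is open in τ_Q iff π^{-1}(V) ∈ τ.
  V = {}: π^{-1}(V) = ∅ ∈ τ ✓.
  V = {[δ=θ]}: π^{-1}(V) = {δ, θ} ∉ τ ✗.
  V = {[ε]}: π^{-1}(V) = {ε} ∈ τ ✓.
  V = {[δ=θ], [ε]}: π^{-1}(V) = {δ, ε, θ} ∉ τ ✗.
  V = {[ζ=η]}: π^{-1}(V) = {ζ, η} ∈ τ ✓.
  V = {[δ=θ], [ζ=η]}: π^{-1}(V) = {δ, ζ, η, θ} ∈ τ ✓.
  V = {[ε], [ζ=η]}: π^{-1}(V) = {ε, ζ, η} ∈ τ ✓.
  V = {[δ=θ], [ε], [ζ=η]}: π^{-1}(V) = {δ, ε, ζ, η, θ} ∈ τ ✓.
Open sets in the quotient: τ_Q = {{}, {[ε]}, {[ζ=η]}, {[δ=θ], [ζ=η]}, {[ε], [ζ=η]}, {[δ=θ], [ε], [ζ=η]}} (6 elements).


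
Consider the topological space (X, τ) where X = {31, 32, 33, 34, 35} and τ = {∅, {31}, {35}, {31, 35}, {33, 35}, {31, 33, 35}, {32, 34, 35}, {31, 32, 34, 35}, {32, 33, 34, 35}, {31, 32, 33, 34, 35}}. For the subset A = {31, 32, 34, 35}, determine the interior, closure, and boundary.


int(A) = {31, 32, 34, 35}, cl(A) = {31, 32, 33, 34, 35}, ∂A = {33}.

Closed sets in (X, τ) are complements of opens:
  closed(X, τ) = {∅, {31}, {33}, {31, 33}, {32, 34}, {31, 32, 34}, {32, 33, 34}, {31, 32, 33, 34}, {32, 33, 34, 35}, {31, 32, 33, 34, 35}}.
int(A) = ⋃ {U ∈ τ : U ⊆ A}. Opens contained in A: ∅, {31}, {35}, {31, 35}, {32, 34, 35}, {31, 32, 34, 35}.
Taking the union of these: int(A) = {31, 32, 34, 35}.
cl(A) = ⋂ {C closed : A ⊆ C}. Closed sets containing A: {31, 32, 33, 34, 35}.
Intersecting these: cl(A) = {31, 32, 33, 34, 35}.
∂A = cl(A) ∖ int(A) = {31, 32, 33, 34, 35} ∖ {31, 32, 34, 35} = {33}.


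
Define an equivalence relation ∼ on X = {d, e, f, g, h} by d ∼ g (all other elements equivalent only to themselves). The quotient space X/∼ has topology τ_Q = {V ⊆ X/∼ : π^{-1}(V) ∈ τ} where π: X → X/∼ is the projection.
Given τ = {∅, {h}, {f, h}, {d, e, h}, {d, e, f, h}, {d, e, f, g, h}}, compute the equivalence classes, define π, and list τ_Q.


X/∼ = {[d=g], [e], [f], [h]}; |τ_Q| = 4.

Equivalence classes: [d=g], [e], [f], [h].
Quotient map π: X → X/∼ sends d ↦ [d=g], e ↦ [e], f ↦ [f], g ↦ [d=g], h ↦ [h].
For each subset V ⊆ X/∼, compute π^{-1}(V) ⊆ X and check whether π^{-1}(V) ∈ τ. V is open in τ_Q iff π^{-1}(V) ∈ τ.
  V = {}: π^{-1}(V) = ∅ ∈ τ ✓.
  V = {[d=g]}: π^{-1}(V) = {d, g} ∉ τ ✗.
  V = {[e]}: π^{-1}(V) = {e} ∉ τ ✗.
  V = {[d=g], [e]}: π^{-1}(V) = {d, e, g} ∉ τ ✗.
  V = {[f]}: π^{-1}(V) = {f} ∉ τ ✗.
  V = {[d=g], [f]}: π^{-1}(V) = {d, f, g} ∉ τ ✗.
  V = {[e], [f]}: π^{-1}(V) = {e, f} ∉ τ ✗.
  V = {[d=g], [e], [f]}: π^{-1}(V) = {d, e, f, g} ∉ τ ✗.
  V = {[h]}: π^{-1}(V) = {h} ∈ τ ✓.
  V = {[d=g], [h]}: π^{-1}(V) = {d, g, h} ∉ τ ✗.
  V = {[e], [h]}: π^{-1}(V) = {e, h} ∉ τ ✗.
  V = {[d=g], [e], [h]}: π^{-1}(V) = {d, e, g, h} ∉ τ ✗.
  V = {[f], [h]}: π^{-1}(V) = {f, h} ∈ τ ✓.
  V = {[d=g], [f], [h]}: π^{-1}(V) = {d, f, g, h} ∉ τ ✗.
  V = {[e], [f], [h]}: π^{-1}(V) = {e, f, h} ∉ τ ✗.
  V = {[d=g], [e], [f], [h]}: π^{-1}(V) = {d, e, f, g, h} ∈ τ ✓.
Open sets in the quotient: τ_Q = {{}, {[h]}, {[f], [h]}, {[d=g], [e], [f], [h]}} (4 elements).


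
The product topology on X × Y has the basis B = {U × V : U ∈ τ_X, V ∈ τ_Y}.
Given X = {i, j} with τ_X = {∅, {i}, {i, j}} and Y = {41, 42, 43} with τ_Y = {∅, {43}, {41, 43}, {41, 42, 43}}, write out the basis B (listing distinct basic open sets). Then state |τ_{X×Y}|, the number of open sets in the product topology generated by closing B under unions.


Basis B = {∅ × ∅, {i} × {43}, {i} × {41, 43}, {i, j} × {43}, {i} × {41, 42, 43}, {i, j} × {41, 43}, {i, j} × {41, 42, 43}}; |τ_{X×Y}| = 10.

Enumerate products U × V with U ∈ τ_X, V ∈ τ_Y (deduplicated):
  ∅ × ∅ = {} (∅)
  {i} × {43} = {(i,43)}
  {i} × {41, 43} = {(i,41), (i,43)}
  {i, j} × {43} = {(i,43), (j,43)}
  {i} × {41, 42, 43} = {(i,41), (i,42), (i,43)}
  {i, j} × {41, 43} = {(i,41), (i,43), (j,41), (j,43)}
  {i, j} × {41, 42, 43} = {(i,41), (i,42), (i,43), (j,41), (j,42), (j,43)}
These 7 distinct sets form the basis B.
Close under arbitrary unions to get τ_{X×Y}; counting gives |τ_{X×Y}| = 10.


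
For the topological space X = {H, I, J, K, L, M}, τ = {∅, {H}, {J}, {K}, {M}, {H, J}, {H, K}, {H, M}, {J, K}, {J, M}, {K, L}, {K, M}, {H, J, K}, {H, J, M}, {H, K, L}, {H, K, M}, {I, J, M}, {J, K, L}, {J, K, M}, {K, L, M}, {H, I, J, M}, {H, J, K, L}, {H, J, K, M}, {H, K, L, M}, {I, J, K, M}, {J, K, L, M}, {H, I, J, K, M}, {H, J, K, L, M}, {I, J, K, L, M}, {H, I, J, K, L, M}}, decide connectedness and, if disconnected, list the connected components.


(X, τ) is disconnected; components = [{H}, {K, L}, {I, J, M}].

Find clopen sets (U ∈ τ with X ∖ U ∈ τ):
  U = ∅, X ∖ U = {H, I, J, K, L, M} — both open, so U is clopen.
  U = {H}, X ∖ U = {I, J, K, L, M} — both open, so U is clopen.
  U = {K, L}, X ∖ U = {H, I, J, M} — both open, so U is clopen.
  U = {H, K, L}, X ∖ U = {I, J, M} — both open, so U is clopen.
  U = {I, J, M}, X ∖ U = {H, K, L} — both open, so U is clopen.
  U = {H, I, J, M}, X ∖ U = {K, L} — both open, so U is clopen.
  U = {I, J, K, L, M}, X ∖ U = {H} — both open, so U is clopen.
  U = {H, I, J, K, L, M}, X ∖ U = ∅ — both open, so U is clopen.
Nontrivial clopen(s) exist: e.g. {H, I, J, M}. So (X, τ) is disconnected.
Compute connected components by grouping points that agree on all clopens:
  component: {H}
  component: {K, L}
  component: {I, J, M}


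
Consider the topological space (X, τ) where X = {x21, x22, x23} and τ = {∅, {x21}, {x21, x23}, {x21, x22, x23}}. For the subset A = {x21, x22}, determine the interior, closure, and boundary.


int(A) = {x21}, cl(A) = {x21, x22, x23}, ∂A = {x22, x23}.

Closed sets in (X, τ) are complements of opens:
  closed(X, τ) = {∅, {x22}, {x22, x23}, {x21, x22, x23}}.
int(A) = ⋃ {U ∈ τ : U ⊆ A}. Opens contained in A: ∅, {x21}.
Taking the union of these: int(A) = {x21}.
cl(A) = ⋂ {C closed : A ⊆ C}. Closed sets containing A: {x21, x22, x23}.
Intersecting these: cl(A) = {x21, x22, x23}.
∂A = cl(A) ∖ int(A) = {x21, x22, x23} ∖ {x21} = {x22, x23}.


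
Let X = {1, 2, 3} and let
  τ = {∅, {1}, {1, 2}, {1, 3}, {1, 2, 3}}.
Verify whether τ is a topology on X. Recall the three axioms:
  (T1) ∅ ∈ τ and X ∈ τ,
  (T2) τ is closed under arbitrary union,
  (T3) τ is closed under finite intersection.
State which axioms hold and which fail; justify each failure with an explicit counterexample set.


τ IS a topology on X.

Axiom (T1): ∅ ∈ τ? Yes; X ∈ τ? Yes.
Axiom (T2/T3): check pairwise unions and intersections of members of τ.
All pairwise intersections and unions checked — each lies in τ. Therefore τ satisfies (T1), (T2), (T3): it IS a topology on X.


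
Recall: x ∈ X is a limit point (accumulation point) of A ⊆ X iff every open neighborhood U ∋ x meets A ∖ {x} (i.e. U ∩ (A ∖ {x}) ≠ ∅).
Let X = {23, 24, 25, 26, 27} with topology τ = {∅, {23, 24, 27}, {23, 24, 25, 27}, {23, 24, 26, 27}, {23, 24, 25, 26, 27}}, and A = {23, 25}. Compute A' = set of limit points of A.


A' = {24, 25, 26, 27}

For each x ∈ X, list the open sets U ∈ τ with x ∈ U, then check whether U ∩ (A ∖ {x}) ≠ ∅ for every such U.
  x = 23: open {23, 24, 27} ∋ x has {23, 24, 27} ∩ (A ∖ {23}) = ∅, so x is NOT a limit point.
  x = 24: opens ∋ x are {23, 24, 27}, {23, 24, 25, 27}, {23, 24, 26, 27}, {23, 24, 25, 26, 27}; each meets A ∖ {24}, so x IS a limit point.
  x = 25: opens ∋ x are {23, 24, 25, 27}, {23, 24, 25, 26, 27}; each meets A ∖ {25}, so x IS a limit point.
  x = 26: opens ∋ x are {23, 24, 26, 27}, {23, 24, 25, 26, 27}; each meets A ∖ {26}, so x IS a limit point.
  x = 27: opens ∋ x are {23, 24, 27}, {23, 24, 25, 27}, {23, 24, 26, 27}, {23, 24, 25, 26, 27}; each meets A ∖ {27}, so x IS a limit point.
Collecting: A' = {24, 25, 26, 27}.


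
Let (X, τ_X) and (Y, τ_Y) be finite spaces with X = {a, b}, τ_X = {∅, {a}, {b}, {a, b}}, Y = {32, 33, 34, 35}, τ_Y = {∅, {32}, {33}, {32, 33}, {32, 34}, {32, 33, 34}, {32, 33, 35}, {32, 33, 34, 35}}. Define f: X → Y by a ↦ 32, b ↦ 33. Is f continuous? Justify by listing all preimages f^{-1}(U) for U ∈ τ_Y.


f IS continuous.

Compute f^{-1}(U) for each U ∈ τ_Y:
  U = ∅: f^{-1}(U) = ∅ ∈ τ_X ✓.
  U = {32}: f^{-1}(U) = {a} ∈ τ_X ✓.
  U = {33}: f^{-1}(U) = {b} ∈ τ_X ✓.
  U = {32, 33}: f^{-1}(U) = {a, b} ∈ τ_X ✓.
  U = {32, 34}: f^{-1}(U) = {a} ∈ τ_X ✓.
  U = {32, 33, 34}: f^{-1}(U) = {a, b} ∈ τ_X ✓.
  U = {32, 33, 35}: f^{-1}(U) = {a, b} ∈ τ_X ✓.
  U = {32, 33, 34, 35}: f^{-1}(U) = {a, b} ∈ τ_X ✓.
Every preimage lies in τ_X, so f IS continuous.


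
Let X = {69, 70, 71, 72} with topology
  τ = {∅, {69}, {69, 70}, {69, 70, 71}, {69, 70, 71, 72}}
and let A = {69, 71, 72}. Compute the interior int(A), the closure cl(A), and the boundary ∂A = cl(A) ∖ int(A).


int(A) = {69}, cl(A) = {69, 70, 71, 72}, ∂A = {70, 71, 72}.

Closed sets in (X, τ) are complements of opens:
  closed(X, τ) = {∅, {72}, {71, 72}, {70, 71, 72}, {69, 70, 71, 72}}.
int(A) = ⋃ {U ∈ τ : U ⊆ A}. Opens contained in A: ∅, {69}.
Taking the union of these: int(A) = {69}.
cl(A) = ⋂ {C closed : A ⊆ C}. Closed sets containing A: {69, 70, 71, 72}.
Intersecting these: cl(A) = {69, 70, 71, 72}.
∂A = cl(A) ∖ int(A) = {69, 70, 71, 72} ∖ {69} = {70, 71, 72}.


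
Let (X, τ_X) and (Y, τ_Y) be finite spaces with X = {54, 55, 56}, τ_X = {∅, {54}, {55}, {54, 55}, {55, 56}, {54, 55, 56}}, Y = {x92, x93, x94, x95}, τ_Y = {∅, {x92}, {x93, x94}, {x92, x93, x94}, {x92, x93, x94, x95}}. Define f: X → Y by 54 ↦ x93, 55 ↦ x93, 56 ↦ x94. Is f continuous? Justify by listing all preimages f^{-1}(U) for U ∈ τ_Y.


f IS continuous.

Compute f^{-1}(U) for each U ∈ τ_Y:
  U = ∅: f^{-1}(U) = ∅ ∈ τ_X ✓.
  U = {x92}: f^{-1}(U) = ∅ ∈ τ_X ✓.
  U = {x93, x94}: f^{-1}(U) = {54, 55, 56} ∈ τ_X ✓.
  U = {x92, x93, x94}: f^{-1}(U) = {54, 55, 56} ∈ τ_X ✓.
  U = {x92, x93, x94, x95}: f^{-1}(U) = {54, 55, 56} ∈ τ_X ✓.
Every preimage lies in τ_X, so f IS continuous.


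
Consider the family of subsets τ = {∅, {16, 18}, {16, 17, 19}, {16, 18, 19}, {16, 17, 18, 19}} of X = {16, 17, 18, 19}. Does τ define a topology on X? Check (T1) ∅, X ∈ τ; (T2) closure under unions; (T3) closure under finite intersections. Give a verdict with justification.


τ is NOT a topology on X.

Axiom (T1): ∅ ∈ τ? Yes; X ∈ τ? Yes.
Axiom (T2/T3): check pairwise unions and intersections of members of τ.
Counterexample for (T3): {16, 18} ∩ {16, 17, 19} = {16} ∉ τ. Therefore τ is NOT a topology.


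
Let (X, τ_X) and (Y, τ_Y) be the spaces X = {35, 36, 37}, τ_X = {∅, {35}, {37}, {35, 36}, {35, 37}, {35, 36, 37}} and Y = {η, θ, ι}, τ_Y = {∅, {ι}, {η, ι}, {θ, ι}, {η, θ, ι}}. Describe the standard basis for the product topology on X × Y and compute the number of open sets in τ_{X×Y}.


Basis B = {∅ × ∅, {35} × {ι}, {37} × {ι}, {35} × {η, ι}, {35} × {θ, ι}, {35, 36} × {ι}, {35, 37} × {ι}, {37} × {η, ι}, {37} × {θ, ι}, {35} × {η, θ, ι}, {35, 36, 37} × {ι}, {37} × {η, θ, ι}, {35, 36} × {η, ι}, {35, 37} × {η, ι}, {35, 36} × {θ, ι}, {35, 37} × {θ, ι}, {35, 36} × {η, θ, ι}, {35, 37} × {η, θ, ι}, {35, 36, 37} × {η, ι}, {35, 36, 37} × {θ, ι}, {35, 36, 37} × {η, θ, ι}}; |τ_{X×Y}| = 70.

Enumerate products U × V with U ∈ τ_X, V ∈ τ_Y (deduplicated):
  ∅ × ∅ = {} (∅)
  {35} × {ι} = {(35,ι)}
  {37} × {ι} = {(37,ι)}
  {35} × {η, ι} = {(35,η), (35,ι)}
  {35} × {θ, ι} = {(35,θ), (35,ι)}
  {35, 36} × {ι} = {(35,ι), (36,ι)}
  {35, 37} × {ι} = {(35,ι), (37,ι)}
  {37} × {η, ι} = {(37,η), (37,ι)}
  {37} × {θ, ι} = {(37,θ), (37,ι)}
  {35} × {η, θ, ι} = {(35,η), (35,θ), (35,ι)}
  {35, 36, 37} × {ι} = {(35,ι), (36,ι), (37,ι)}
  {37} × {η, θ, ι} = {(37,η), (37,θ), (37,ι)}
  {35, 36} × {η, ι} = {(35,η), (35,ι), (36,η), (36,ι)}
  {35, 37} × {η, ι} = {(35,η), (35,ι), (37,η), (37,ι)}
  {35, 36} × {θ, ι} = {(35,θ), (35,ι), (36,θ), (36,ι)}
  {35, 37} × {θ, ι} = {(35,θ), (35,ι), (37,θ), (37,ι)}
  {35, 36} × {η, θ, ι} = {(35,η), (35,θ), (35,ι), (36,η), (36,θ), (36,ι)}
  {35, 37} × {η, θ, ι} = {(35,η), (35,θ), (35,ι), (37,η), (37,θ), (37,ι)}
  {35, 36, 37} × {η, ι} = {(35,η), (35,ι), (36,η), (36,ι), (37,η), (37,ι)}
  {35, 36, 37} × {θ, ι} = {(35,θ), (35,ι), (36,θ), (36,ι), (37,θ), (37,ι)}
  {35, 36, 37} × {η, θ, ι} = {(35,η), (35,θ), (35,ι), (36,η), (36,θ), (36,ι), (37,η), (37,θ), (37,ι)}
These 21 distinct sets form the basis B.
Close under arbitrary unions to get τ_{X×Y}; counting gives |τ_{X×Y}| = 70.


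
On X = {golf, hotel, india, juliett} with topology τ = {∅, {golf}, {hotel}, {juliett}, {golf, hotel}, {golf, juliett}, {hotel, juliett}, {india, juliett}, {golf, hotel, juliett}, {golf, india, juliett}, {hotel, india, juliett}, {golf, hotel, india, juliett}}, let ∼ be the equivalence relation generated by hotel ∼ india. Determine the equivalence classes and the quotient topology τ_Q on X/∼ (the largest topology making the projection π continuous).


X/∼ = {[golf], [hotel=india], [juliett]}; |τ_Q| = 6.

Equivalence classes: [golf], [hotel=india], [juliett].
Quotient map π: X → X/∼ sends golf ↦ [golf], hotel ↦ [hotel=india], india ↦ [hotel=india], juliett ↦ [juliett].
For each subset V ⊆ X/∼, compute π^{-1}(V) ⊆ X and check whether π^{-1}(V) ∈ τ. V is open in τ_Q iff π^{-1}(V) ∈ τ.
  V = {}: π^{-1}(V) = ∅ ∈ τ ✓.
  V = {[golf]}: π^{-1}(V) = {golf} ∈ τ ✓.
  V = {[hotel=india]}: π^{-1}(V) = {hotel, india} ∉ τ ✗.
  V = {[golf], [hotel=india]}: π^{-1}(V) = {golf, hotel, india} ∉ τ ✗.
  V = {[juliett]}: π^{-1}(V) = {juliett} ∈ τ ✓.
  V = {[golf], [juliett]}: π^{-1}(V) = {golf, juliett} ∈ τ ✓.
  V = {[hotel=india], [juliett]}: π^{-1}(V) = {hotel, india, juliett} ∈ τ ✓.
  V = {[golf], [hotel=india], [juliett]}: π^{-1}(V) = {golf, hotel, india, juliett} ∈ τ ✓.
Open sets in the quotient: τ_Q = {{}, {[golf]}, {[juliett]}, {[golf], [juliett]}, {[hotel=india], [juliett]}, {[golf], [hotel=india], [juliett]}} (6 elements).


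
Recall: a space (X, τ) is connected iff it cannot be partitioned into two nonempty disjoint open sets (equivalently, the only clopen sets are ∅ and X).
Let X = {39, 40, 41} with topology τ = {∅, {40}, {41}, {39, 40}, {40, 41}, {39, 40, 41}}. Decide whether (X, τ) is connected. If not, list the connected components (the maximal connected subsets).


(X, τ) is disconnected; components = [{41}, {39, 40}].

Find clopen sets (U ∈ τ with X ∖ U ∈ τ):
  U = ∅, X ∖ U = {39, 40, 41} — both open, so U is clopen.
  U = {41}, X ∖ U = {39, 40} — both open, so U is clopen.
  U = {39, 40}, X ∖ U = {41} — both open, so U is clopen.
  U = {39, 40, 41}, X ∖ U = ∅ — both open, so U is clopen.
Nontrivial clopen(s) exist: e.g. {39, 40}. So (X, τ) is disconnected.
Compute connected components by grouping points that agree on all clopens:
  component: {41}
  component: {39, 40}


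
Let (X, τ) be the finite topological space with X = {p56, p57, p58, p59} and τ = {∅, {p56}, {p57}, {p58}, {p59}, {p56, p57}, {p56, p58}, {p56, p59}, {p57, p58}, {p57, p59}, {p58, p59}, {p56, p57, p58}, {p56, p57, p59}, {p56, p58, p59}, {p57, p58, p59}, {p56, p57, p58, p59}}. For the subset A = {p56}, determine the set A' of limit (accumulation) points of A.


A' = ∅

For each x ∈ X, list the open sets U ∈ τ with x ∈ U, then check whether U ∩ (A ∖ {x}) ≠ ∅ for every such U.
  x = p56: open {p56} ∋ x has {p56} ∩ (A ∖ {p56}) = ∅, so x is NOT a limit point.
  x = p57: open {p57} ∋ x has {p57} ∩ (A ∖ {p57}) = ∅, so x is NOT a limit point.
  x = p58: open {p58} ∋ x has {p58} ∩ (A ∖ {p58}) = ∅, so x is NOT a limit point.
  x = p59: open {p59} ∋ x has {p59} ∩ (A ∖ {p59}) = ∅, so x is NOT a limit point.
Collecting: A' = ∅.


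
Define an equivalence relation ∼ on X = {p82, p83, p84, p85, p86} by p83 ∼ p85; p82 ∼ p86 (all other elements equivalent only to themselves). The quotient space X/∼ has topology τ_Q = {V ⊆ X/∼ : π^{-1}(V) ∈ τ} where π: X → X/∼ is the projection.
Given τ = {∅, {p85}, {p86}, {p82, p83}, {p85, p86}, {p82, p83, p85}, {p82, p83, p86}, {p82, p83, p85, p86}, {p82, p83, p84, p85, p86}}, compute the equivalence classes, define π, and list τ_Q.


X/∼ = {[p82=p86], [p83=p85], [p84]}; |τ_Q| = 3.

Equivalence classes: [p82=p86], [p83=p85], [p84].
Quotient map π: X → X/∼ sends p82 ↦ [p82=p86], p83 ↦ [p83=p85], p84 ↦ [p84], p85 ↦ [p83=p85], p86 ↦ [p82=p86].
For each subset V ⊆ X/∼, compute π^{-1}(V) ⊆ X and check whether π^{-1}(V) ∈ τ. V is open in τ_Q iff π^{-1}(V) ∈ τ.
  V = {}: π^{-1}(V) = ∅ ∈ τ ✓.
  V = {[p82=p86]}: π^{-1}(V) = {p82, p86} ∉ τ ✗.
  V = {[p83=p85]}: π^{-1}(V) = {p83, p85} ∉ τ ✗.
  V = {[p82=p86], [p83=p85]}: π^{-1}(V) = {p82, p83, p85, p86} ∈ τ ✓.
  V = {[p84]}: π^{-1}(V) = {p84} ∉ τ ✗.
  V = {[p82=p86], [p84]}: π^{-1}(V) = {p82, p84, p86} ∉ τ ✗.
  V = {[p83=p85], [p84]}: π^{-1}(V) = {p83, p84, p85} ∉ τ ✗.
  V = {[p82=p86], [p83=p85], [p84]}: π^{-1}(V) = {p82, p83, p84, p85, p86} ∈ τ ✓.
Open sets in the quotient: τ_Q = {{}, {[p82=p86], [p83=p85]}, {[p82=p86], [p83=p85], [p84]}} (3 elements).


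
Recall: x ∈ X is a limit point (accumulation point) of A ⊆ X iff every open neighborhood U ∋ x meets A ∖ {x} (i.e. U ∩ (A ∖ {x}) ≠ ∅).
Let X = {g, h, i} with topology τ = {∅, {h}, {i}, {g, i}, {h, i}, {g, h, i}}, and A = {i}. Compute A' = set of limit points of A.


A' = {g}

For each x ∈ X, list the open sets U ∈ τ with x ∈ U, then check whether U ∩ (A ∖ {x}) ≠ ∅ for every such U.
  x = g: opens ∋ x are {g, i}, {g, h, i}; each meets A ∖ {g}, so x IS a limit point.
  x = h: open {h} ∋ x has {h} ∩ (A ∖ {h}) = ∅, so x is NOT a limit point.
  x = i: open {i} ∋ x has {i} ∩ (A ∖ {i}) = ∅, so x is NOT a limit point.
Collecting: A' = {g}.


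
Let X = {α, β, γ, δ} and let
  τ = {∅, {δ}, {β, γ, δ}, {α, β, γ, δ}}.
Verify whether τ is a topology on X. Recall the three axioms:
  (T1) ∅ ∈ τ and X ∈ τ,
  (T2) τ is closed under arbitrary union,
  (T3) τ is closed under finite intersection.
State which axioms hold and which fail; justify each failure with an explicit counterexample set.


τ IS a topology on X.

Axiom (T1): ∅ ∈ τ? Yes; X ∈ τ? Yes.
Axiom (T2/T3): check pairwise unions and intersections of members of τ.
All pairwise intersections and unions checked — each lies in τ. Therefore τ satisfies (T1), (T2), (T3): it IS a topology on X.


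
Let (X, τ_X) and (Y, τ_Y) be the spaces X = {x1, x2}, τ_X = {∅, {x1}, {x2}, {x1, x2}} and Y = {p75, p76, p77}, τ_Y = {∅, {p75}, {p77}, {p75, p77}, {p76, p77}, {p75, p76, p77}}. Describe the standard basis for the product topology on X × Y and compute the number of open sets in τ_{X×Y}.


Basis B = {∅ × ∅, {x1} × {p75}, {x1} × {p77}, {x2} × {p75}, {x2} × {p77}, {x1} × {p75, p77}, {x1, x2} × {p75}, {x1} × {p76, p77}, {x1, x2} × {p77}, {x2} × {p75, p77}, {x2} × {p76, p77}, {x1} × {p75, p76, p77}, {x2} × {p75, p76, p77}, {x1, x2} × {p75, p77}, {x1, x2} × {p76, p77}, {x1, x2} × {p75, p76, p77}}; |τ_{X×Y}| = 36.

Enumerate products U × V with U ∈ τ_X, V ∈ τ_Y (deduplicated):
  ∅ × ∅ = {} (∅)
  {x1} × {p75} = {(x1,p75)}
  {x1} × {p77} = {(x1,p77)}
  {x2} × {p75} = {(x2,p75)}
  {x2} × {p77} = {(x2,p77)}
  {x1} × {p75, p77} = {(x1,p75), (x1,p77)}
  {x1, x2} × {p75} = {(x1,p75), (x2,p75)}
  {x1} × {p76, p77} = {(x1,p76), (x1,p77)}
  {x1, x2} × {p77} = {(x1,p77), (x2,p77)}
  {x2} × {p75, p77} = {(x2,p75), (x2,p77)}
  {x2} × {p76, p77} = {(x2,p76), (x2,p77)}
  {x1} × {p75, p76, p77} = {(x1,p75), (x1,p76), (x1,p77)}
  {x2} × {p75, p76, p77} = {(x2,p75), (x2,p76), (x2,p77)}
  {x1, x2} × {p75, p77} = {(x1,p75), (x1,p77), (x2,p75), (x2,p77)}
  {x1, x2} × {p76, p77} = {(x1,p76), (x1,p77), (x2,p76), (x2,p77)}
  {x1, x2} × {p75, p76, p77} = {(x1,p75), (x1,p76), (x1,p77), (x2,p75), (x2,p76), (x2,p77)}
These 16 distinct sets form the basis B.
Close under arbitrary unions to get τ_{X×Y}; counting gives |τ_{X×Y}| = 36.
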